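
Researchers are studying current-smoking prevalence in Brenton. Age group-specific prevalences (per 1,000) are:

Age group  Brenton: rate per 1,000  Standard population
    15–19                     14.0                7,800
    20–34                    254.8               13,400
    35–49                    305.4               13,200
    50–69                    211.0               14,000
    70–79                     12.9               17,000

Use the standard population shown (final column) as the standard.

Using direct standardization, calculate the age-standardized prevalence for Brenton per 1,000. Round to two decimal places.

Standard total = 65,400; weights = 0.1193, 0.2049, 0.2018, 0.2141, 0.2599.
Standardized rate: 0.1193×14.0 + 0.2049×254.8 + 0.2018×305.4 + 0.2141×211.0 + 0.2599×12.9 = 164.0382 per 1,000.

164.04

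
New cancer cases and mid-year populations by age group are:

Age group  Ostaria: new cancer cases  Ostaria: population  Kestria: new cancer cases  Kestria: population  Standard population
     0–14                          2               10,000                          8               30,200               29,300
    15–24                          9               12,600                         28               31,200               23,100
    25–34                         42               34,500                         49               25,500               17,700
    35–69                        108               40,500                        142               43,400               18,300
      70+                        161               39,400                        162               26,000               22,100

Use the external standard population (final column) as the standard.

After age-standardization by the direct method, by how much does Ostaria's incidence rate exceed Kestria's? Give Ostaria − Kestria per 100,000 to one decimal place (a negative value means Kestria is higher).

-69.7

Age-specific rates per 100,000 for Ostaria: 20.00, 71.43, 121.74, 266.67, 408.63.
For Kestria: 26.49, 89.74, 192.16, 327.19, 623.08.
Standard total = 110,500; weights = 0.2652, 0.2090, 0.1602, 0.1656, 0.2000.
Ostaria: 0.2652×20.00 + 0.2090×71.43 + 0.1602×121.74 + 0.1656×266.67 + 0.2000×408.63 = 165.6244 per 100,000.
Kestria: 0.2652×26.49 + 0.2090×89.74 + 0.1602×192.16 + 0.1656×327.19 + 0.2000×623.08 = 235.3662 per 100,000.
Difference = 165.6244 − 235.3662 = -69.7419.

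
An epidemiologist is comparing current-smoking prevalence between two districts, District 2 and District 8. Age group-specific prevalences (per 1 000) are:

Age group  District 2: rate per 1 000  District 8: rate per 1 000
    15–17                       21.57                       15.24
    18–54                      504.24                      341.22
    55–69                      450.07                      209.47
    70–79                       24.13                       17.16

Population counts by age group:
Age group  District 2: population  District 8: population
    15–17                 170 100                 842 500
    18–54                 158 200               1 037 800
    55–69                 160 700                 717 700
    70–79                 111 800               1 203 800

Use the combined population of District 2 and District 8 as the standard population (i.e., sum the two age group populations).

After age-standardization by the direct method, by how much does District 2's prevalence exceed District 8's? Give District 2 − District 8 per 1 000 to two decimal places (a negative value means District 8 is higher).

95.83

Combined standard total = 4 402 600; weights = 0.2300, 0.2717, 0.1995, 0.2988.
District 2: 0.2300×21.57 + 0.2717×504.24 + 0.1995×450.07 + 0.2988×24.13 = 238.9497 per 1 000.
District 8: 0.2300×15.24 + 0.2717×341.22 + 0.1995×209.47 + 0.2988×17.16 = 143.1212 per 1 000.
Difference = 238.9497 − 143.1212 = 95.8285.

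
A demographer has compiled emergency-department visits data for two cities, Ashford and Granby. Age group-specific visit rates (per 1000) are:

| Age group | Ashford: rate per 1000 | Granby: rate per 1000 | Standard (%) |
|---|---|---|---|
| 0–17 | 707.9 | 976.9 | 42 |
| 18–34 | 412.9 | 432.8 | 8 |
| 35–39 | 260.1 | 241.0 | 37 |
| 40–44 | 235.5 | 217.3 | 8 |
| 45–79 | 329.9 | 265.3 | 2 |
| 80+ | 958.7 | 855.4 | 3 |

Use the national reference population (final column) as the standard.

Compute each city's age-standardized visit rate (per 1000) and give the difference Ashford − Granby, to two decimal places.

-101.66

Standard weights: 0.42, 0.08, 0.37, 0.08, 0.02, 0.03.
Ashford: 0.4200×707.9 + 0.0800×412.9 + 0.3700×260.1 + 0.0800×235.5 + 0.0200×329.9 + 0.0300×958.7 = 480.7860 per 1000.
Granby: 0.4200×976.9 + 0.0800×432.8 + 0.3700×241.0 + 0.0800×217.3 + 0.0200×265.3 + 0.0300×855.4 = 582.4440 per 1000.
Difference = 480.7860 − 582.4440 = -101.6580.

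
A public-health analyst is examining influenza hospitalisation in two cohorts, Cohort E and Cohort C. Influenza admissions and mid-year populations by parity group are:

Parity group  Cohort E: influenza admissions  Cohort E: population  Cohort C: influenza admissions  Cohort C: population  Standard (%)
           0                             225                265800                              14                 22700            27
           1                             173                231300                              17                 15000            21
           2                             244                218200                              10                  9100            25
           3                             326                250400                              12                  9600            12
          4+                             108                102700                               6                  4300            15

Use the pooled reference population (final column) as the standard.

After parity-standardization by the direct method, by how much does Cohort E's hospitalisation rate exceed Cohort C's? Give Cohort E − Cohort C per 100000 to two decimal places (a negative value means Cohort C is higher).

-5.94

Parity-specific rates per 100000 for Cohort E: 84.65, 74.79, 111.82, 130.19, 105.16.
For Cohort C: 61.67, 113.33, 109.89, 125.00, 139.53.
Standard weights: 0.27, 0.21, 0.25, 0.12, 0.15.
Cohort E: 0.2700×84.65 + 0.2100×74.79 + 0.2500×111.82 + 0.1200×130.19 + 0.1500×105.16 = 97.9155 per 100000.
Cohort C: 0.2700×61.67 + 0.2100×113.33 + 0.2500×109.89 + 0.1200×125.00 + 0.1500×139.53 = 103.8547 per 100000.
Difference = 97.9155 − 103.8547 = -5.9392.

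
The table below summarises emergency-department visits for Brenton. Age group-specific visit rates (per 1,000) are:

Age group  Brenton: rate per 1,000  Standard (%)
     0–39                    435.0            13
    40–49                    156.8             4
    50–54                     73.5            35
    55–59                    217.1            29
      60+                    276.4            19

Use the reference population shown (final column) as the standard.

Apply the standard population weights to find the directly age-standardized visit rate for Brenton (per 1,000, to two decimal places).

204.02

Standard weights: 0.13, 0.04, 0.35, 0.29, 0.19.
Standardized rate: 0.1300×435.0 + 0.0400×156.8 + 0.3500×73.5 + 0.2900×217.1 + 0.1900×276.4 = 204.0220 per 1,000.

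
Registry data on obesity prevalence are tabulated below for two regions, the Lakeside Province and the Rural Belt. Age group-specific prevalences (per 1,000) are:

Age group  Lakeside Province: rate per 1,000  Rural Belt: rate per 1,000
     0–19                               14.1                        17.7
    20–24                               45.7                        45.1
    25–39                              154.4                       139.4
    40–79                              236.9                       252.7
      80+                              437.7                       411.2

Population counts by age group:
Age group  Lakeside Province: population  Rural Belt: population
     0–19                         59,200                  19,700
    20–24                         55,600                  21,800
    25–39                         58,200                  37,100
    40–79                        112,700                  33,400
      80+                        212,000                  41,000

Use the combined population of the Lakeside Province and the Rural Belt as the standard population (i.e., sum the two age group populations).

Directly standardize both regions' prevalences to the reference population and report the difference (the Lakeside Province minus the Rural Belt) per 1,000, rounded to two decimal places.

Combined standard total = 650,700; weights = 0.1213, 0.1189, 0.1465, 0.2245, 0.3888.
The Lakeside Province: 0.1213×14.1 + 0.1189×45.7 + 0.1465×154.4 + 0.2245×236.9 + 0.3888×437.7 = 253.1323 per 1,000.
The Rural Belt: 0.1213×17.7 + 0.1189×45.1 + 0.1465×139.4 + 0.2245×252.7 + 0.3888×411.2 = 244.5446 per 1,000.
Difference = 253.1323 − 244.5446 = 8.5877.

8.59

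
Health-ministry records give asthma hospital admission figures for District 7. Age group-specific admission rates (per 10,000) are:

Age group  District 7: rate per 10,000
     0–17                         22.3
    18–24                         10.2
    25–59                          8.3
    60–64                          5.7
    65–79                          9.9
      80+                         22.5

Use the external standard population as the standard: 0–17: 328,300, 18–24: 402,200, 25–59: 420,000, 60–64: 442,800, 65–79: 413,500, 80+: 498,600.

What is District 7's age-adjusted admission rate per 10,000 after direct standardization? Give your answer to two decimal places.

13.07

Standard total = 2,505,400; weights = 0.1310, 0.1605, 0.1676, 0.1767, 0.1650, 0.1990.
Standardized rate: 0.1310×22.3 + 0.1605×10.2 + 0.1676×8.3 + 0.1767×5.7 + 0.1650×9.9 + 0.1990×22.5 = 13.0700 per 10,000.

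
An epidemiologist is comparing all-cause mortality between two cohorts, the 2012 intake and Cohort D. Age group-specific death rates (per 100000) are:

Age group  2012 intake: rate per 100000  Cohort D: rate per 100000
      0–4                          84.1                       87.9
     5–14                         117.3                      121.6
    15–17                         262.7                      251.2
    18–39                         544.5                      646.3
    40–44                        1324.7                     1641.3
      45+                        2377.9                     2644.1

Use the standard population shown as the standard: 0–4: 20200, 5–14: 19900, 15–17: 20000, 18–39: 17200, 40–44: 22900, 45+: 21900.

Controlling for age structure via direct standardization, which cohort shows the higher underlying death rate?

Standard total = 122100; weights = 0.1654, 0.1630, 0.1638, 0.1409, 0.1876, 0.1794.
The 2012 intake: 0.1654×84.1 + 0.1630×117.3 + 0.1638×262.7 + 0.1409×544.5 + 0.1876×1324.7 + 0.1794×2377.9 = 827.7161 per 100000.
Cohort D: 0.1654×87.9 + 0.1630×121.6 + 0.1638×251.2 + 0.1409×646.3 + 0.1876×1641.3 + 0.1794×2644.1 = 948.6269 per 100000.

Cohort D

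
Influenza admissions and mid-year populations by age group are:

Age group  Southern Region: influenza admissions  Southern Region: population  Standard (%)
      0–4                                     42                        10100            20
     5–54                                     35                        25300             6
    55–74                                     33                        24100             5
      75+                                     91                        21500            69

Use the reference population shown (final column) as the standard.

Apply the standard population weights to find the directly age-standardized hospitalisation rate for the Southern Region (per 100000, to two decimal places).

390.36

Age-specific rates per 100000 for the Southern Region: 415.84, 138.34, 136.93, 423.26.
Standard weights: 0.20, 0.06, 0.05, 0.69.
Standardized rate: 0.2000×415.84 + 0.0600×138.34 + 0.0500×136.93 + 0.6900×423.26 = 390.3617 per 100000.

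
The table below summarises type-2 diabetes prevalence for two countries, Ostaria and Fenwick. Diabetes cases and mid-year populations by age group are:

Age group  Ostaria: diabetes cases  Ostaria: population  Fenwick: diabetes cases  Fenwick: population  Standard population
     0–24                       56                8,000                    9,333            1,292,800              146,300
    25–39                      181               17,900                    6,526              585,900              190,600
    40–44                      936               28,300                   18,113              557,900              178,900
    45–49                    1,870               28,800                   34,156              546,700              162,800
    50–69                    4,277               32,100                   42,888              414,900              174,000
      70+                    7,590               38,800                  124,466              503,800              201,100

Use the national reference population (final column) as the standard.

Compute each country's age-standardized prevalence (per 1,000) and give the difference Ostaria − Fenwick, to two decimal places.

-4.62

Age-specific rates per 1,000 for Ostaria: 7.000, 10.112, 33.074, 64.931, 133.240, 195.619.
For Fenwick: 7.219, 11.138, 32.466, 62.477, 103.369, 247.054.
Standard total = 1,053,700; weights = 0.1388, 0.1809, 0.1698, 0.1545, 0.1651, 0.1909.
Ostaria: 0.1388×7.000 + 0.1809×10.112 + 0.1698×33.074 + 0.1545×64.931 + 0.1651×133.240 + 0.1909×195.619 = 77.7847 per 1,000.
Fenwick: 0.1388×7.219 + 0.1809×11.138 + 0.1698×32.466 + 0.1545×62.477 + 0.1651×103.369 + 0.1909×247.054 = 82.4025 per 1,000.
Difference = 77.7847 − 82.4025 = -4.6178.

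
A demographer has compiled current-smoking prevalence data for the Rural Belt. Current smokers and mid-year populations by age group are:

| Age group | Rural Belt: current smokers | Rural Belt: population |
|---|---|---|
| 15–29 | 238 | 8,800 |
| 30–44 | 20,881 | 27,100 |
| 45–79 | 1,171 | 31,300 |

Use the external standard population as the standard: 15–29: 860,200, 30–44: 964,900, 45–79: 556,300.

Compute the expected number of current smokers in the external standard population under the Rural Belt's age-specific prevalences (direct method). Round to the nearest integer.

Age-specific rates per 1,000 for the Rural Belt: 27.045, 770.517, 37.412.
Expected current smokers = Σ (standard pop × age-specific rate ÷ 1,000)
= 860,200×27.045/1,000 + 964,900×770.517/1,000 + 556,300×37.412/1,000
= 23264.50 + 743471.47 + 20812.37 = 787548.35.

787548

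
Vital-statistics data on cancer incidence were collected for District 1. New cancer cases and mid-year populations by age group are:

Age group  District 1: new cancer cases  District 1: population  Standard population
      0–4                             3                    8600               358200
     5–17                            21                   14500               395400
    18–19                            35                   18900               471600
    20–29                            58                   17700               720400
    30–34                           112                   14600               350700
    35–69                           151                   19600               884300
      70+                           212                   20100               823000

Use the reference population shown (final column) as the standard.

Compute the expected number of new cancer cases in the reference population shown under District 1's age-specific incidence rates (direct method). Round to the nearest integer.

Age-specific rates per 100000 for District 1: 34.88, 144.83, 185.19, 327.68, 767.12, 770.41, 1054.73.
Expected new cancer cases = Σ (standard pop × age-specific rate ÷ 100000)
= 358200×34.88/100000 + 395400×144.83/100000 + 471600×185.19/100000 + 720400×327.68/100000 + 350700×767.12/100000 + 884300×770.41/100000 + 823000×1054.73/100000
= 124.95 + 572.65 + 873.33 + 2360.63 + 2690.30 + 6812.72 + 8680.40 = 22114.99.

22115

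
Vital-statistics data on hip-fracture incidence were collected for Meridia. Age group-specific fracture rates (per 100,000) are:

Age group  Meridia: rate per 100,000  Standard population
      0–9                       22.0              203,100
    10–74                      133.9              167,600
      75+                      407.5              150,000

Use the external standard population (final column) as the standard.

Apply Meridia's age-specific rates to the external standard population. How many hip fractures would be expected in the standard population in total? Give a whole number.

Expected hip fractures = Σ (standard pop × age-specific rate ÷ 100,000)
= 203,100×22.0/100,000 + 167,600×133.9/100,000 + 150,000×407.5/100,000
= 44.68 + 224.42 + 611.25 = 880.35.

880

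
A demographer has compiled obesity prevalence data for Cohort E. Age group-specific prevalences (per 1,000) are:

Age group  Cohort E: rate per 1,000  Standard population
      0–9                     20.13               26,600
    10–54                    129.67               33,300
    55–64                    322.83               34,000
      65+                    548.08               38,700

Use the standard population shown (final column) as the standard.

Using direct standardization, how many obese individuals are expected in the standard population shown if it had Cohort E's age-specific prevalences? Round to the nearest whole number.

Expected obese individuals = Σ (standard pop × age-specific rate ÷ 1,000)
= 26,600×20.13/1,000 + 33,300×129.67/1,000 + 34,000×322.83/1,000 + 38,700×548.08/1,000
= 535.46 + 4318.01 + 10976.22 + 21210.70 = 37040.39.

37040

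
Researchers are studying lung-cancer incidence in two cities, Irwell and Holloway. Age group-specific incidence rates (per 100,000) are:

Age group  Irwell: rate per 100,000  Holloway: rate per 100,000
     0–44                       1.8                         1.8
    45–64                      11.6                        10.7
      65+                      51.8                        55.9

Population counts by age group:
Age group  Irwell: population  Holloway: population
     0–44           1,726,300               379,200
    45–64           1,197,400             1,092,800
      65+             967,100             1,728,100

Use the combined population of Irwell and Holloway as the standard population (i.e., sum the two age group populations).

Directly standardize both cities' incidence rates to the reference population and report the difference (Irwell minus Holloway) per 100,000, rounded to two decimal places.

-1.27

Combined standard total = 7,090,900; weights = 0.2969, 0.3230, 0.3801.
Irwell: 0.2969×1.8 + 0.3230×11.6 + 0.3801×51.8 = 23.9698 per 100,000.
Holloway: 0.2969×1.8 + 0.3230×10.7 + 0.3801×55.9 = 25.2375 per 100,000.
Difference = 23.9698 − 25.2375 = -1.2677.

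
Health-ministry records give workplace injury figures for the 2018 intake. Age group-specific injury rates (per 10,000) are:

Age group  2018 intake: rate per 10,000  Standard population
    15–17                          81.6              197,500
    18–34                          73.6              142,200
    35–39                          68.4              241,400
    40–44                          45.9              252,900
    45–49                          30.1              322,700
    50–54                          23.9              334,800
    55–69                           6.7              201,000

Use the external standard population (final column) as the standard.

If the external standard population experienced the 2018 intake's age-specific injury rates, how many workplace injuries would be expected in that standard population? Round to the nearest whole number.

7376

Expected workplace injuries = Σ (standard pop × age-specific rate ÷ 10,000)
= 197,500×81.6/10,000 + 142,200×73.6/10,000 + 241,400×68.4/10,000 + 252,900×45.9/10,000 + 322,700×30.1/10,000 + 334,800×23.9/10,000 + 201,000×6.7/10,000
= 1611.60 + 1046.59 + 1651.18 + 1160.81 + 971.33 + 800.17 + 134.67 = 7376.35.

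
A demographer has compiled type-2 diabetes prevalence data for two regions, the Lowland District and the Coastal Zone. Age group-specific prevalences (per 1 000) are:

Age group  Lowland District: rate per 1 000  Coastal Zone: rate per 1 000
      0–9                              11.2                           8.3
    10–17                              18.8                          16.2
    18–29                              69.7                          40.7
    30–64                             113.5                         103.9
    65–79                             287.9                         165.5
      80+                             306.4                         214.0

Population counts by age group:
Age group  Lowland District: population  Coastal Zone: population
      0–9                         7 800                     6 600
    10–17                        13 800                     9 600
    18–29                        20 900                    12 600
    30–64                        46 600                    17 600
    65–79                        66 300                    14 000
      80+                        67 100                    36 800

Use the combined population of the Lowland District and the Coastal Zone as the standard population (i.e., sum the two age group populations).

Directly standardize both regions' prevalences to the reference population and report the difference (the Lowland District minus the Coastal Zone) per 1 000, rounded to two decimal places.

66.06

Combined standard total = 319 700; weights = 0.0450, 0.0732, 0.1048, 0.2008, 0.2512, 0.3250.
The Lowland District: 0.0450×11.2 + 0.0732×18.8 + 0.1048×69.7 + 0.2008×113.5 + 0.2512×287.9 + 0.3250×306.4 = 203.8667 per 1 000.
The Coastal Zone: 0.0450×8.3 + 0.0732×16.2 + 0.1048×40.7 + 0.2008×103.9 + 0.2512×165.5 + 0.3250×214.0 = 137.8063 per 1 000.
Difference = 203.8667 − 137.8063 = 66.0604.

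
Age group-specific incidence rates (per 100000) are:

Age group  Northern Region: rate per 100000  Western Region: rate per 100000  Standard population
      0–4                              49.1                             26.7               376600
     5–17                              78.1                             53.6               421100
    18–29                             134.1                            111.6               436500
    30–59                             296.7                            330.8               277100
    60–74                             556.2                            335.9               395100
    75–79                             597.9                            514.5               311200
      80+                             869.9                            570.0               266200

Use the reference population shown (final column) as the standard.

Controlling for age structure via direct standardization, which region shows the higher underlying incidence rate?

Standard total = 2483800; weights = 0.1516, 0.1695, 0.1757, 0.1116, 0.1591, 0.1253, 0.1072.
The Northern Region: 0.1516×49.1 + 0.1695×78.1 + 0.1757×134.1 + 0.1116×296.7 + 0.1591×556.2 + 0.1253×597.9 + 0.1072×869.9 = 333.9712 per 100000.
The Western Region: 0.1516×26.7 + 0.1695×53.6 + 0.1757×111.6 + 0.1116×330.8 + 0.1591×335.9 + 0.1253×514.5 + 0.1072×570.0 = 248.6371 per 100000.

Northern Region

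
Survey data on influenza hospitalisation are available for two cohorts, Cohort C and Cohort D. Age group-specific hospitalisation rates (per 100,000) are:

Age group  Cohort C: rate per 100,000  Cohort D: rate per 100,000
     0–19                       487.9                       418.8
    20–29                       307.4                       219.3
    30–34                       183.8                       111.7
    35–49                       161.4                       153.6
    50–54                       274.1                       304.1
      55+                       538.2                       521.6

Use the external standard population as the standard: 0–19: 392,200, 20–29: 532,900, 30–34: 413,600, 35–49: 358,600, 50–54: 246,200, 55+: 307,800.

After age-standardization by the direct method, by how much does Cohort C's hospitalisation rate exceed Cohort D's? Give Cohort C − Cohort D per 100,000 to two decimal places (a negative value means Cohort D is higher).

46.37

Standard total = 2,251,300; weights = 0.1742, 0.2367, 0.1837, 0.1593, 0.1094, 0.1367.
Cohort C: 0.1742×487.9 + 0.2367×307.4 + 0.1837×183.8 + 0.1593×161.4 + 0.1094×274.1 + 0.1367×538.2 = 320.7955 per 100,000.
Cohort D: 0.1742×418.8 + 0.2367×219.3 + 0.1837×111.7 + 0.1593×153.6 + 0.1094×304.1 + 0.1367×521.6 = 274.4265 per 100,000.
Difference = 320.7955 − 274.4265 = 46.3690.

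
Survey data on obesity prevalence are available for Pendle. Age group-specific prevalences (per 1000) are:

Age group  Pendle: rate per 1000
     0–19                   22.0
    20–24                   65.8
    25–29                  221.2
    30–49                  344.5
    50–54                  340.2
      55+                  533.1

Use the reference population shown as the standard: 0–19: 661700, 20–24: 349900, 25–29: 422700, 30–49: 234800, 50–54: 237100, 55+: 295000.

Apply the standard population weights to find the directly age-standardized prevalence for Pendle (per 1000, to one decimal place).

204.4

Standard total = 2201200; weights = 0.3006, 0.1590, 0.1920, 0.1067, 0.1077, 0.1340.
Standardized rate: 0.3006×22.0 + 0.1590×65.8 + 0.1920×221.2 + 0.1067×344.5 + 0.1077×340.2 + 0.1340×533.1 = 204.3870 per 1000.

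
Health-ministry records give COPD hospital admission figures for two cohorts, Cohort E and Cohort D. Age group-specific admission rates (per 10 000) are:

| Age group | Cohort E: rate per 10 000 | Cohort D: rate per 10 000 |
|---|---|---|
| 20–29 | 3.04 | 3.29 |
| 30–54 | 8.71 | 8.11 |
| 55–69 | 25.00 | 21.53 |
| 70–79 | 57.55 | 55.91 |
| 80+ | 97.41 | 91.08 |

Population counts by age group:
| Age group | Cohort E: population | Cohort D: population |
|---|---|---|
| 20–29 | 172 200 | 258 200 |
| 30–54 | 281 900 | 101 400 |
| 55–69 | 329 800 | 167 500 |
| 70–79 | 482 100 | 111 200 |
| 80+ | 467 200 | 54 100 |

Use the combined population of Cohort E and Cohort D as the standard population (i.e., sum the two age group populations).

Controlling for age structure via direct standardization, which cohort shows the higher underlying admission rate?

Cohort E

Combined standard total = 2 425 600; weights = 0.1774, 0.1580, 0.2050, 0.2446, 0.2149.
Cohort E: 0.1774×3.04 + 0.1580×8.71 + 0.2050×25.00 + 0.2446×57.55 + 0.2149×97.41 = 42.0530 per 10 000.
Cohort D: 0.1774×3.29 + 0.1580×8.11 + 0.2050×21.53 + 0.2446×55.91 + 0.2149×91.08 = 39.5295 per 10 000.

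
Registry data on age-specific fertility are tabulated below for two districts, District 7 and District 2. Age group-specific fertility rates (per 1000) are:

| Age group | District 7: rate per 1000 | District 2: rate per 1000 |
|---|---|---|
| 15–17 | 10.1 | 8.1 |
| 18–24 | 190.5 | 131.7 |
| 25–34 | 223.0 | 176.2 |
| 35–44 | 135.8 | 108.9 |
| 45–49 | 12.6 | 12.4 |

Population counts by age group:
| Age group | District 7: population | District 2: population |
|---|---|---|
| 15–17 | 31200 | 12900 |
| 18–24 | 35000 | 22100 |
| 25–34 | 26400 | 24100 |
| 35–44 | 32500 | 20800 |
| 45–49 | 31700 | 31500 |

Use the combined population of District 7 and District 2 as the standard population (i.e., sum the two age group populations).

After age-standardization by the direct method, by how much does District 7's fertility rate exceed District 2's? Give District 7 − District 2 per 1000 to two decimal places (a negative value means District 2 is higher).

27.05

Combined standard total = 268200; weights = 0.1644, 0.2129, 0.1883, 0.1987, 0.2356.
District 7: 0.1644×10.1 + 0.2129×190.5 + 0.1883×223.0 + 0.1987×135.8 + 0.2356×12.6 = 114.1645 per 1000.
District 2: 0.1644×8.1 + 0.2129×131.7 + 0.1883×176.2 + 0.1987×108.9 + 0.2356×12.4 = 87.1120 per 1000.
Difference = 114.1645 − 87.1120 = 27.0525.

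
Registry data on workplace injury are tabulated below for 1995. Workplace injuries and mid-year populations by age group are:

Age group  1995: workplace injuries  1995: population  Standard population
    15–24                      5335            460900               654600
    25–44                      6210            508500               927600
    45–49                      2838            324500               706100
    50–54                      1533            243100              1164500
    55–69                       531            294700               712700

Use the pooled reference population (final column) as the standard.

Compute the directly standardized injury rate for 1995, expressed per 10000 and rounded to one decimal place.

80.9

Age-specific rates per 10000 for 1995: 115.75, 122.12, 87.46, 63.06, 18.02.
Standard total = 4165500; weights = 0.1571, 0.2227, 0.1695, 0.2796, 0.1711.
Standardized rate: 0.1571×115.75 + 0.2227×122.12 + 0.1695×87.46 + 0.2796×63.06 + 0.1711×18.02 = 80.9225 per 10000.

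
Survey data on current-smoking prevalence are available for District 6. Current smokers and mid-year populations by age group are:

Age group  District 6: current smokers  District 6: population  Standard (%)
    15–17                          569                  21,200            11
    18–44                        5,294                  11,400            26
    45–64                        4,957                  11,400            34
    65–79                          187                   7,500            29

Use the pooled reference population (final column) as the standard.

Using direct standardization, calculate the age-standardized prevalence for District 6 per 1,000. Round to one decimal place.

278.8

Age-specific rates per 1,000 for District 6: 26.840, 464.386, 434.825, 24.933.
Standard weights: 0.11, 0.26, 0.34, 0.29.
Standardized rate: 0.1100×26.840 + 0.2600×464.386 + 0.3400×434.825 + 0.2900×24.933 = 278.7637 per 1,000.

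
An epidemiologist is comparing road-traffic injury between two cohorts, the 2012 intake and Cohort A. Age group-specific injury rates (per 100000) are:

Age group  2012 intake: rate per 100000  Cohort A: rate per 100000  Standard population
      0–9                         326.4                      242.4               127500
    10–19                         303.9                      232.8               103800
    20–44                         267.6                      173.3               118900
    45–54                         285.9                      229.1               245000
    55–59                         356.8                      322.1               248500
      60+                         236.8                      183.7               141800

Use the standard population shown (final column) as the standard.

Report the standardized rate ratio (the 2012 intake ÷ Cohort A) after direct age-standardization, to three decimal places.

1.250

Standard total = 985500; weights = 0.1294, 0.1053, 0.1206, 0.2486, 0.2522, 0.1439.
The 2012 intake: 0.1294×326.4 + 0.1053×303.9 + 0.1206×267.6 + 0.2486×285.9 + 0.2522×356.8 + 0.1439×236.8 = 301.6408 per 100000.
Cohort A: 0.1294×242.4 + 0.1053×232.8 + 0.1206×173.3 + 0.2486×229.1 + 0.2522×322.1 + 0.1439×183.7 = 241.3963 per 100000.
Ratio = 301.6408 ÷ 241.3963 = 1.24957.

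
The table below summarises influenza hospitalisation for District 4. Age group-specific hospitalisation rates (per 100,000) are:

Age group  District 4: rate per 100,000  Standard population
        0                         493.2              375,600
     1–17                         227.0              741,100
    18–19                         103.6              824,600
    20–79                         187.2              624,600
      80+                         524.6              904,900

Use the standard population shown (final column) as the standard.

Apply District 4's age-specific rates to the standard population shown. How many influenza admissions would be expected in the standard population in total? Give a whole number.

Expected influenza admissions = Σ (standard pop × age-specific rate ÷ 100,000)
= 375,600×493.2/100,000 + 741,100×227.0/100,000 + 824,600×103.6/100,000 + 624,600×187.2/100,000 + 904,900×524.6/100,000
= 1852.46 + 1682.30 + 854.29 + 1169.25 + 4747.11 = 10305.40.

10305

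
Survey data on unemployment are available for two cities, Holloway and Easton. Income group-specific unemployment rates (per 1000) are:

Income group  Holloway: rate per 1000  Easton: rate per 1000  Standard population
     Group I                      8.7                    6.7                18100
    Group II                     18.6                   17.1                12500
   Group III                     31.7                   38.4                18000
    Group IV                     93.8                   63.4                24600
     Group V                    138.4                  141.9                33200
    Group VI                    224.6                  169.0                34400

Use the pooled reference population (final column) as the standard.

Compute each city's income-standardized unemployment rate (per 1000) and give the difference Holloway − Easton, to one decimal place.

Standard total = 140800; weights = 0.1286, 0.0888, 0.1278, 0.1747, 0.2358, 0.2443.
Holloway: 0.1286×8.7 + 0.0888×18.6 + 0.1278×31.7 + 0.1747×93.8 + 0.2358×138.4 + 0.2443×224.6 = 110.7185 per 1000.
Easton: 0.1286×6.7 + 0.0888×17.1 + 0.1278×38.4 + 0.1747×63.4 + 0.2358×141.9 + 0.2443×169.0 = 93.1146 per 1000.
Difference = 110.7185 − 93.1146 = 17.6039.

17.6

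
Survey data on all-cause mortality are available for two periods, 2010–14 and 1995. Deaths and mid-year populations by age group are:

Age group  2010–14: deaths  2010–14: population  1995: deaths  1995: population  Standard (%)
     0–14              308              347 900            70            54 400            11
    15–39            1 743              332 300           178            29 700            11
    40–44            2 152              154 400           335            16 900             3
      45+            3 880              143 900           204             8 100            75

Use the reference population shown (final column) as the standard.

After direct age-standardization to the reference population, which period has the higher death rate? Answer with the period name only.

2010–14

Age-specific rates per 1 000 for 2010–14: 0.885, 5.245, 13.938, 26.963.
For 1995: 1.287, 5.993, 19.822, 25.185.
Standard weights: 0.11, 0.11, 0.03, 0.75.
2010–14: 0.1100×0.885 + 0.1100×5.245 + 0.0300×13.938 + 0.7500×26.963 = 21.3149 per 1 000.
1995: 0.1100×1.287 + 0.1100×5.993 + 0.0300×19.822 + 0.7500×25.185 = 20.2844 per 1 000.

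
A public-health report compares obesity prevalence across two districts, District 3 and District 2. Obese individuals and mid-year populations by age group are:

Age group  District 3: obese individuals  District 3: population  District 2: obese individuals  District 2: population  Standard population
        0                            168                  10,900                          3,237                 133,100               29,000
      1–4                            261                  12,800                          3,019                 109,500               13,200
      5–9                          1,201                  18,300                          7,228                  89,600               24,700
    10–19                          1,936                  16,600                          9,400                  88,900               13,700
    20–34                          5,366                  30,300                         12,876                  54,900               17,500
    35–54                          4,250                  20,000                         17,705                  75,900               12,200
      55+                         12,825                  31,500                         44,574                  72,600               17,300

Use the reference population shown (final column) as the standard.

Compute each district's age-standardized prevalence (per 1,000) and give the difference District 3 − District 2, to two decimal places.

-42.41

Age-specific rates per 1,000 for District 3: 15.413, 20.391, 65.628, 116.627, 177.096, 212.500, 407.143.
For District 2: 24.320, 27.571, 80.670, 105.737, 234.536, 233.267, 613.967.
Standard total = 127,600; weights = 0.2273, 0.1034, 0.1936, 0.1074, 0.1371, 0.0956, 0.1356.
District 3: 0.2273×15.413 + 0.1034×20.391 + 0.1936×65.628 + 0.1074×116.627 + 0.1371×177.096 + 0.0956×212.500 + 0.1356×407.143 = 130.6440 per 1,000.
District 2: 0.2273×24.320 + 0.1034×27.571 + 0.1936×80.670 + 0.1074×105.737 + 0.1371×234.536 + 0.0956×233.267 + 0.1356×613.967 = 173.0581 per 1,000.
Difference = 130.6440 − 173.0581 = -42.4140.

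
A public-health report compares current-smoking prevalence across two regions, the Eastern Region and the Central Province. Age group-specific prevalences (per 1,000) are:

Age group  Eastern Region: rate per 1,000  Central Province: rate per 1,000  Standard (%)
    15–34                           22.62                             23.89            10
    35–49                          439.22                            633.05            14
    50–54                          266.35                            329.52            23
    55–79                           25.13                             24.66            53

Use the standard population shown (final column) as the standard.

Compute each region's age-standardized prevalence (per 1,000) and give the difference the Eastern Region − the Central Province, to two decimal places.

-41.54

Standard weights: 0.10, 0.14, 0.23, 0.53.
The Eastern Region: 0.1000×22.62 + 0.1400×439.22 + 0.2300×266.35 + 0.5300×25.13 = 138.3322 per 1,000.
The Central Province: 0.1000×23.89 + 0.1400×633.05 + 0.2300×329.52 + 0.5300×24.66 = 179.8754 per 1,000.
Difference = 138.3322 − 179.8754 = -41.5432.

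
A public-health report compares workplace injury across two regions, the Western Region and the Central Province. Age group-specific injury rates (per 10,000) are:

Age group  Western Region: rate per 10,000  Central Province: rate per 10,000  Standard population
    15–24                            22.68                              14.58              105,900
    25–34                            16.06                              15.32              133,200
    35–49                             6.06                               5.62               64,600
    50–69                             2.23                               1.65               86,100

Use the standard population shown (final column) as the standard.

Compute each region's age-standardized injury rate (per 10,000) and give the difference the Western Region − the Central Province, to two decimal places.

Standard total = 389,800; weights = 0.2717, 0.3417, 0.1657, 0.2209.
The Western Region: 0.2717×22.68 + 0.3417×16.06 + 0.1657×6.06 + 0.2209×2.23 = 13.1464 per 10,000.
The Central Province: 0.2717×14.58 + 0.3417×15.32 + 0.1657×5.62 + 0.2209×1.65 = 10.4920 per 10,000.
Difference = 13.1464 − 10.4920 = 2.6545.

2.65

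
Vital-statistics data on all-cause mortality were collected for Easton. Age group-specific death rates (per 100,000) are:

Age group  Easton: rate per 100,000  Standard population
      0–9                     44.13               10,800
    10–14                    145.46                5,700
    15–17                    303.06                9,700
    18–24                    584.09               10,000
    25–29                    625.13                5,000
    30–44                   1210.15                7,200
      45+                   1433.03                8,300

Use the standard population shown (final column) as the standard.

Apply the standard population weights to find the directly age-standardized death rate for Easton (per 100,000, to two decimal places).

Standard total = 56,700; weights = 0.1905, 0.1005, 0.1711, 0.1764, 0.0882, 0.1270, 0.1464.
Standardized rate: 0.1905×44.13 + 0.1005×145.46 + 0.1711×303.06 + 0.1764×584.09 + 0.0882×625.13 + 0.1270×1210.15 + 0.1464×1433.03 = 596.4583 per 100,000.

596.46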